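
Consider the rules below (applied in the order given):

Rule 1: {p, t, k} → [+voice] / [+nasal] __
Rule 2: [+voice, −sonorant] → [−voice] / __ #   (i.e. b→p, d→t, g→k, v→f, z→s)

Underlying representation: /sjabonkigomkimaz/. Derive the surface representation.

Rule 1 (post-nasal voicing): /k/ is a voiceless stop immediately after the nasal /n/, so it voices to [g]. /k/ is a voiceless stop immediately after the nasal /m/, so it voices to [g]. /sjabonkigomkimaz/ → sjabongigomgimaz.
Rule 2 (final devoicing): /z/ is a voiced obstruent in word-final position, so it devoices to [s]. /sjabongigomgimaz/ → sjabongigomgimas.

sjabongigomgimas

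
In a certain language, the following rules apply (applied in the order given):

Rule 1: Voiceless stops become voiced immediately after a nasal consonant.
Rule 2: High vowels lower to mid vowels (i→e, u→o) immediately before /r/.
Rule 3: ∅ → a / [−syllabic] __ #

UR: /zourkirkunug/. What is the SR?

Rule 1 (post-nasal voicing): no segment meets the environment; /zourkirkunug/ is unchanged.
Rule 2 (pre-rhotic lowering): /u/ is a high vowel immediately before /r/, so it lowers to [o]. /i/ is a high vowel immediately before /r/, so it lowers to [e]. /zourkirkunug/ → zoorkerkunug.
Rule 3 (final a-epenthesis): the form ends in the consonant /g/, so [a] is inserted word-finally. /zoorkerkunug/ → zoorkerkunuga.

zoorkerkunuga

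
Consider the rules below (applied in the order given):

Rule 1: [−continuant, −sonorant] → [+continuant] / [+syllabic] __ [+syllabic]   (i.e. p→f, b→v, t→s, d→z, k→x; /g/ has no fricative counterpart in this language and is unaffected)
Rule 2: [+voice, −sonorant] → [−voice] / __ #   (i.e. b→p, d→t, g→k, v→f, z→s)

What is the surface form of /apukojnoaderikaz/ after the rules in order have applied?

afuxojnoazerixas

Rule 1 (intervocalic spirantization): /p/ is a stop between vowels /a/ and /u/, so it spirantizes to the fricative [f]. /k/ is a stop between vowels /u/ and /o/, so it spirantizes to the fricative [x]. /d/ is a stop between vowels /a/ and /e/, so it spirantizes to the fricative [z]. /k/ is a stop between vowels /i/ and /a/, so it spirantizes to the fricative [x]. /apukojnoaderikaz/ → afuxojnoazerixaz.
Rule 2 (final devoicing): /z/ is a voiced obstruent in word-final position, so it devoices to [s]. /afuxojnoazerixaz/ → afuxojnoazerixas.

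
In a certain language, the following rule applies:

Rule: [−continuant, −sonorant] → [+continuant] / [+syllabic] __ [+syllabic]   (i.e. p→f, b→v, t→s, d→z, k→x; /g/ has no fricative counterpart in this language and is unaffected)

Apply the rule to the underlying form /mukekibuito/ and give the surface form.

muxexivuiso

/k/ is a stop between vowels /u/ and /e/, so it spirantizes to the fricative [x].
/k/ is a stop between vowels /e/ and /i/, so it spirantizes to the fricative [x].
/b/ is a stop between vowels /i/ and /u/, so it spirantizes to the fricative [v].
/t/ is a stop between vowels /i/ and /o/, so it spirantizes to the fricative [s].
Surface form: [muxexivuiso].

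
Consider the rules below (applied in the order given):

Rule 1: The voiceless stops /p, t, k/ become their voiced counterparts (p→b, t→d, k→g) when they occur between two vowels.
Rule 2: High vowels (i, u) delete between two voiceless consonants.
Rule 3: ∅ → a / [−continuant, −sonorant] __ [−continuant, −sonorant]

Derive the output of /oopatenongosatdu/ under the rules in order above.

oobadenongosatadu

Rule 1 (intervocalic voicing): /p/ is a voiceless stop between vowels /o/ and /a/, so it voices to [b]. /t/ is a voiceless stop between vowels /a/ and /e/, so it voices to [d]. /oopatenongosatdu/ → oobadenongosatdu.
Rule 2 (high vowel syncope): no segment meets the environment; /oobadenongosatdu/ is unchanged.
Rule 3 (stop-cluster a-epenthesis): /t/ and /d/ form a stop–stop cluster, so [a] is inserted between them. /oobadenongosatdu/ → oobadenongosatadu.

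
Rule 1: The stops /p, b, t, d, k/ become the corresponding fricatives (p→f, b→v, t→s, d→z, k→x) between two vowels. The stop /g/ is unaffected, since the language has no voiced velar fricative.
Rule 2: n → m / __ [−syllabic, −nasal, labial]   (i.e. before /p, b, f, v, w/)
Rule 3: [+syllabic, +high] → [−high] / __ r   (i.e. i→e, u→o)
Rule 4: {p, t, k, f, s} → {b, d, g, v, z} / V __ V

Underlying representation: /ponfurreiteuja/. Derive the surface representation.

pomforreizeuja

Rule 1 (intervocalic spirantization): /t/ is a stop between vowels /i/ and /e/, so it spirantizes to the fricative [s]. /ponfurreiteuja/ → ponfurreiseuja.
Rule 2 (nasal place assimilation): /n/ precedes the labial consonant /f/, so it assimilates in place to [m]. /ponfurreiseuja/ → pomfurreiseuja.
Rule 3 (pre-rhotic lowering): /u/ is a high vowel immediately before /r/, so it lowers to [o]. /pomfurreiseuja/ → pomforreiseuja.
Rule 4 (intervocalic voicing): /s/ is a voiceless obstruent between vowels /i/ and /e/, so it voices to [z]. /pomforreiseuja/ → pomforreizeuja.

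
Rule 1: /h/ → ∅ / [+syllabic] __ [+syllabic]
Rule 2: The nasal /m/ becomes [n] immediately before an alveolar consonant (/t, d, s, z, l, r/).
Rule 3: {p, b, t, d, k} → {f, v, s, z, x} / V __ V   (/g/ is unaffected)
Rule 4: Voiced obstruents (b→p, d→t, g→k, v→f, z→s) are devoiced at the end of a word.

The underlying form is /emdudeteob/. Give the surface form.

enduzeseop

Rule 1 (intervocalic h-deletion): no segment meets the environment; /emdudeteob/ is unchanged.
Rule 2 (nasal place assimilation): /m/ precedes the alveolar consonant /d/, so it assimilates in place to [n]. /emdudeteob/ → endudeteob.
Rule 3 (intervocalic spirantization): /d/ is a stop between vowels /u/ and /e/, so it spirantizes to the fricative [z]. /t/ is a stop between vowels /e/ and /e/, so it spirantizes to the fricative [s]. /endudeteob/ → enduzeseob.
Rule 4 (final devoicing): /b/ is a voiced obstruent in word-final position, so it devoices to [p]. /enduzeseob/ → enduzeseop.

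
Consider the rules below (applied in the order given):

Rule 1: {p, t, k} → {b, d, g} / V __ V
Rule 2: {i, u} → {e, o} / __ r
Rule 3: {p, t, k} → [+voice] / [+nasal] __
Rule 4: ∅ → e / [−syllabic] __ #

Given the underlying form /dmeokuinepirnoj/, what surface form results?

Rule 1 (intervocalic voicing): /k/ is a voiceless stop between vowels /o/ and /u/, so it voices to [g]. /p/ is a voiceless stop between vowels /e/ and /i/, so it voices to [b]. /dmeokuinepirnoj/ → dmeoguinebirnoj.
Rule 2 (pre-rhotic lowering): /i/ is a high vowel immediately before /r/, so it lowers to [e]. /dmeoguinebirnoj/ → dmeoguinebernoj.
Rule 3 (post-nasal voicing): no segment meets the environment; /dmeoguinebernoj/ is unchanged.
Rule 4 (final e-epenthesis): the form ends in the consonant /j/, so [e] is inserted word-finally. /dmeoguinebernoj/ → dmeoguinebernoje.

dmeoguinebernoje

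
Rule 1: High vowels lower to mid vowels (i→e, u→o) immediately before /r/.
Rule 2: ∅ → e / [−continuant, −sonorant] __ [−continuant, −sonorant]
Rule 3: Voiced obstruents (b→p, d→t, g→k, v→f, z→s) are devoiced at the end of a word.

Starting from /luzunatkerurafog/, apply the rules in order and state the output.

luzunatekerorafok

Rule 1 (pre-rhotic lowering): /u/ is a high vowel immediately before /r/, so it lowers to [o]. /luzunatkerurafog/ → luzunatkerorafog.
Rule 2 (stop-cluster e-epenthesis): /t/ and /k/ form a stop–stop cluster, so [e] is inserted between them. /luzunatkerorafog/ → luzunatekerorafog.
Rule 3 (final devoicing): /g/ is a voiced obstruent in word-final position, so it devoices to [k]. /luzunatekerorafog/ → luzunatekerorafok.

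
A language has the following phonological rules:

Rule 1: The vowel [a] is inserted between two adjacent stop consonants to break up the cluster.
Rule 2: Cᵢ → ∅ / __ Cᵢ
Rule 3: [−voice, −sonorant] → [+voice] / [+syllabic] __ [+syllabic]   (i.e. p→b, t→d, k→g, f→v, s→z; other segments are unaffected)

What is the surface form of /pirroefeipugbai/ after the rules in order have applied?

Rule 1 (stop-cluster a-epenthesis): /g/ and /b/ form a stop–stop cluster, so [a] is inserted between them. /pirroefeipugbai/ → pirroefeipugabai.
Rule 2 (degemination): /rr/ is a geminate; the first /r/ deletes. /pirroefeipugabai/ → piroefeipugabai.
Rule 3 (intervocalic voicing): /f/ is a voiceless obstruent between vowels /e/ and /e/, so it voices to [v]. /p/ is a voiceless obstruent between vowels /i/ and /u/, so it voices to [b]. /piroefeipugabai/ → piroeveibugabai.

piroeveibugabai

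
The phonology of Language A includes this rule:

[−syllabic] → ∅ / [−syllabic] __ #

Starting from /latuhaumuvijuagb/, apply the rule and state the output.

/b/ is the second consonant of a word-final cluster /gb/, so it deletes.
The other instances of /l/, /t/, /h/, /m/, /v/, /j/, /g/ do not occur in the required environment and remain unchanged.
Surface form: [latuhaumuvijuag].

latuhaumuvijuag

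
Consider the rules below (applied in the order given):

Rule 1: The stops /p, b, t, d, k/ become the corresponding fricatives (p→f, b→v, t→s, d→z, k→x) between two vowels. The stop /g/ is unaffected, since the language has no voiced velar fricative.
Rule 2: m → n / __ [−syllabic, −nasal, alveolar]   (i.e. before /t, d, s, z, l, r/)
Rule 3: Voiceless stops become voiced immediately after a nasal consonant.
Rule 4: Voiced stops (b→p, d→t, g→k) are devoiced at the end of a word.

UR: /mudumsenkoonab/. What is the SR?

muzunsengoonap

Rule 1 (intervocalic spirantization): /d/ is a stop between vowels /u/ and /u/, so it spirantizes to the fricative [z]. /mudumsenkoonab/ → muzumsenkoonab.
Rule 2 (nasal place assimilation): /m/ precedes the alveolar consonant /s/, so it assimilates in place to [n]. /muzumsenkoonab/ → muzunsenkoonab.
Rule 3 (post-nasal voicing): /k/ is a voiceless stop immediately after the nasal /n/, so it voices to [g]. /muzunsenkoonab/ → muzunsengoonab.
Rule 4 (final devoicing): /b/ is a voiced stop in word-final position, so it devoices to [p]. /muzunsengoonab/ → muzunsengoonap.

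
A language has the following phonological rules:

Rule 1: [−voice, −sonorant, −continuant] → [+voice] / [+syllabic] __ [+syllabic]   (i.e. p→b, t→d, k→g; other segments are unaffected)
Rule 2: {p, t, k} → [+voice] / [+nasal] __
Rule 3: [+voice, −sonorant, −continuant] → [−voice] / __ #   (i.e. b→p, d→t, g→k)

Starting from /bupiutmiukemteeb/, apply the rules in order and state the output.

Rule 1 (intervocalic voicing): /p/ is a voiceless stop between vowels /u/ and /i/, so it voices to [b]. /k/ is a voiceless stop between vowels /u/ and /e/, so it voices to [g]. /bupiutmiukemteeb/ → bubiutmiugemteeb.
Rule 2 (post-nasal voicing): /t/ is a voiceless stop immediately after the nasal /m/, so it voices to [d]. /bubiutmiugemteeb/ → bubiutmiugemdeeb.
Rule 3 (final devoicing): /b/ is a voiced stop in word-final position, so it devoices to [p]. /bubiutmiugemdeeb/ → bubiutmiugemdeep.

bubiutmiugemdeep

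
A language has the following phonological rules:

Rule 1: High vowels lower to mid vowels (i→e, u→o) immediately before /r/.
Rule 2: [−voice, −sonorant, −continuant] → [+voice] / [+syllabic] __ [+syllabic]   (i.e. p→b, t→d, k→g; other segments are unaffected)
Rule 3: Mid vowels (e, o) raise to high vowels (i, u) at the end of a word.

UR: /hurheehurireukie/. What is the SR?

horheehorereugii

Rule 1 (pre-rhotic lowering): /u/ is a high vowel immediately before /r/, so it lowers to [o]. /u/ is a high vowel immediately before /r/, so it lowers to [o]. /i/ is a high vowel immediately before /r/, so it lowers to [e]. /hurheehurireukie/ → horheehorereukie.
Rule 2 (intervocalic voicing): /k/ is a voiceless stop between vowels /u/ and /i/, so it voices to [g]. /horheehorereukie/ → horheehorereugie.
Rule 3 (final vowel raising): /e/ is a mid vowel in word-final position, so it raises to [i]. /horheehorereugie/ → horheehorereugii.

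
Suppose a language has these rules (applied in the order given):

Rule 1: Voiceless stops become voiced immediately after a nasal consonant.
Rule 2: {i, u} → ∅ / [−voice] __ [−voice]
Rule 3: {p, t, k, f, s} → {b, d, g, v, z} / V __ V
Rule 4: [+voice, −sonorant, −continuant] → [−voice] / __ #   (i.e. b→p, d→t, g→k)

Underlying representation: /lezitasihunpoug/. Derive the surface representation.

lezidashunbouk

Rule 1 (post-nasal voicing): /p/ is a voiceless stop immediately after the nasal /n/, so it voices to [b]. /lezitasihunpoug/ → lezitasihunboug.
Rule 2 (high vowel syncope): /i/ is a high vowel flanked by voiceless consonants /s/ and /h/, so it deletes. /lezitasihunboug/ → lezitashunboug.
Rule 3 (intervocalic voicing): /t/ is a voiceless obstruent between vowels /i/ and /a/, so it voices to [d]. /lezitashunboug/ → lezidashunboug.
Rule 4 (final devoicing): /g/ is a voiced stop in word-final position, so it devoices to [k]. /lezidashunboug/ → lezidashunbouk.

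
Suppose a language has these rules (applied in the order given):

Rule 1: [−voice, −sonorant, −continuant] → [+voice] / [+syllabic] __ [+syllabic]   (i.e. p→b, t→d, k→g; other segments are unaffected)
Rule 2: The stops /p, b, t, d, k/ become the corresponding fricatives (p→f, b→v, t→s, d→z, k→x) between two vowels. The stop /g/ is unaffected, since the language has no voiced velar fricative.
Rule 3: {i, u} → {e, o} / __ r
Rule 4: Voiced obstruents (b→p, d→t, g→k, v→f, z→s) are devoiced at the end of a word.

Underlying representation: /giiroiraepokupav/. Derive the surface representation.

gieroeraevoguvaf

Rule 1 (intervocalic voicing): /p/ is a voiceless stop between vowels /e/ and /o/, so it voices to [b]. /k/ is a voiceless stop between vowels /o/ and /u/, so it voices to [g]. /p/ is a voiceless stop between vowels /u/ and /a/, so it voices to [b]. /giiroiraepokupav/ → giiroiraebogubav.
Rule 2 (intervocalic spirantization): /b/ is a stop between vowels /e/ and /o/, so it spirantizes to the fricative [v]. /b/ is a stop between vowels /u/ and /a/, so it spirantizes to the fricative [v]. /giiroiraebogubav/ → giiroiraevoguvav.
Rule 3 (pre-rhotic lowering): /i/ is a high vowel immediately before /r/, so it lowers to [e]. /i/ is a high vowel immediately before /r/, so it lowers to [e]. /giiroiraevoguvav/ → gieroeraevoguvav.
Rule 4 (final devoicing): /v/ is a voiced obstruent in word-final position, so it devoices to [f]. /gieroeraevoguvav/ → gieroeraevoguvaf.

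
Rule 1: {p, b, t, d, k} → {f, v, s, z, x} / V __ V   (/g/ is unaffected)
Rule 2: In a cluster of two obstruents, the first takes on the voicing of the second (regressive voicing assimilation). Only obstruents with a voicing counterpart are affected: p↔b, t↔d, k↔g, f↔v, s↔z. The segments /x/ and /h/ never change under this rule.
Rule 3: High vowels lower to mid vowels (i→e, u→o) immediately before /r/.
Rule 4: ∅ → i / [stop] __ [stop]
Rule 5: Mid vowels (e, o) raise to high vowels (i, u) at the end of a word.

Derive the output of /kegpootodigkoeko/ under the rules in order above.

kekipoosozikikoexu

Rule 1 (intervocalic spirantization): /t/ is a stop between vowels /o/ and /o/, so it spirantizes to the fricative [s]. /d/ is a stop between vowels /o/ and /i/, so it spirantizes to the fricative [z]. /k/ is a stop between vowels /e/ and /o/, so it spirantizes to the fricative [x]. /kegpootodigkoeko/ → kegpoosozigkoexo.
Rule 2 (regressive voicing assimilation): /g/ precedes the voiceless obstruent /p/, so it devoices to [k] by assimilation. /g/ precedes the voiceless obstruent /k/, so it devoices to [k] by assimilation. /kegpoosozigkoexo/ → kekpoosozikkoexo.
Rule 3 (pre-rhotic lowering): no segment meets the environment; /kekpoosozikkoexo/ is unchanged.
Rule 4 (stop-cluster i-epenthesis): /k/ and /p/ form a stop–stop cluster, so [i] is inserted between them. /k/ and /k/ form a stop–stop cluster, so [i] is inserted between them. /kekpoosozikkoexo/ → kekipoosozikikoexo.
Rule 5 (final vowel raising): /o/ is a mid vowel in word-final position, so it raises to [u]. /kekipoosozikikoexo/ → kekipoosozikikoexu.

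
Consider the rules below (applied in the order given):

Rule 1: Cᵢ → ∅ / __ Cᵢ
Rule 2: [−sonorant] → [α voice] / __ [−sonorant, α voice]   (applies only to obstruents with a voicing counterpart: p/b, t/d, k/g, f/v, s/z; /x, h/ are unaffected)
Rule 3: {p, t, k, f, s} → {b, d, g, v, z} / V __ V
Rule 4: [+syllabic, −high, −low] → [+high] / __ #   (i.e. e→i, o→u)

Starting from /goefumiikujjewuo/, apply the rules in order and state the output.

goevumiigujewuu

Rule 1 (degemination): /jj/ is a geminate; the first /j/ deletes. /goefumiikujjewuo/ → goefumiikujewuo.
Rule 2 (regressive voicing assimilation): no segment meets the environment; /goefumiikujewuo/ is unchanged.
Rule 3 (intervocalic voicing): /f/ is a voiceless obstruent between vowels /e/ and /u/, so it voices to [v]. /k/ is a voiceless obstruent between vowels /i/ and /u/, so it voices to [g]. /goefumiikujewuo/ → goevumiigujewuo.
Rule 4 (final vowel raising): /o/ is a mid vowel in word-final position, so it raises to [u]. /goevumiigujewuo/ → goevumiigujewuu.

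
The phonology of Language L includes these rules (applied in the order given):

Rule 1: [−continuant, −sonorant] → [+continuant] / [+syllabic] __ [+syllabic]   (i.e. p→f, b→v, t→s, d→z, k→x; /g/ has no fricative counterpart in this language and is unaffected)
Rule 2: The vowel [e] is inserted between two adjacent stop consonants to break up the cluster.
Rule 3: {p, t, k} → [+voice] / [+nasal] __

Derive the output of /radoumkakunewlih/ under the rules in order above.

razoumgaxunewlih

Rule 1 (intervocalic spirantization): /d/ is a stop between vowels /a/ and /o/, so it spirantizes to the fricative [z]. /k/ is a stop between vowels /a/ and /u/, so it spirantizes to the fricative [x]. /radoumkakunewlih/ → razoumkaxunewlih.
Rule 2 (stop-cluster e-epenthesis): no segment meets the environment; /razoumkaxunewlih/ is unchanged.
Rule 3 (post-nasal voicing): /k/ is a voiceless stop immediately after the nasal /m/, so it voices to [g]. /razoumkaxunewlih/ → razoumgaxunewlih.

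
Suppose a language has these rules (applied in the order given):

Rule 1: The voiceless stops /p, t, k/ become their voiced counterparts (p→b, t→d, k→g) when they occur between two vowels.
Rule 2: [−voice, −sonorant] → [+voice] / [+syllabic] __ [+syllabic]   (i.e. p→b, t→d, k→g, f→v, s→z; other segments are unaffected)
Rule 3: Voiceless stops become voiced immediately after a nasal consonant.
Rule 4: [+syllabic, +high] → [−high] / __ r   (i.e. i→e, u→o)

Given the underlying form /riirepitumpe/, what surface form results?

rierebidumbe

Rule 1 (intervocalic voicing): /p/ is a voiceless stop between vowels /e/ and /i/, so it voices to [b]. /t/ is a voiceless stop between vowels /i/ and /u/, so it voices to [d]. /riirepitumpe/ → riirebidumpe.
Rule 2 (intervocalic voicing): no segment meets the environment; /riirebidumpe/ is unchanged.
Rule 3 (post-nasal voicing): /p/ is a voiceless stop immediately after the nasal /m/, so it voices to [b]. /riirebidumpe/ → riirebidumbe.
Rule 4 (pre-rhotic lowering): /i/ is a high vowel immediately before /r/, so it lowers to [e]. /riirebidumbe/ → rierebidumbe.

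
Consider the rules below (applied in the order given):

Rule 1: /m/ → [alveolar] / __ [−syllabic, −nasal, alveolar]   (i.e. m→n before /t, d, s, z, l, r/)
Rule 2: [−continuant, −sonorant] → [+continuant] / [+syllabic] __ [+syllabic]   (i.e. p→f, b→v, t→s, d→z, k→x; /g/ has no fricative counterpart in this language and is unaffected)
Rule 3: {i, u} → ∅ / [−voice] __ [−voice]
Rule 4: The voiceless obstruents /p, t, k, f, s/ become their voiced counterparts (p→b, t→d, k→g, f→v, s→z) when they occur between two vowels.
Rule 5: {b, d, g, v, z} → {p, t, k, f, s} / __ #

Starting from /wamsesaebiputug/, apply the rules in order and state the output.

Rule 1 (nasal place assimilation): /m/ precedes the alveolar consonant /s/, so it assimilates in place to [n]. /wamsesaebiputug/ → wansesaebiputug.
Rule 2 (intervocalic spirantization): /b/ is a stop between vowels /e/ and /i/, so it spirantizes to the fricative [v]. /p/ is a stop between vowels /i/ and /u/, so it spirantizes to the fricative [f]. /t/ is a stop between vowels /u/ and /u/, so it spirantizes to the fricative [s]. /wansesaebiputug/ → wansesaevifusug.
Rule 3 (high vowel syncope): /u/ is a high vowel flanked by voiceless consonants /f/ and /s/, so it deletes. /wansesaevifusug/ → wansesaevifsug.
Rule 4 (intervocalic voicing): /s/ is a voiceless obstruent between vowels /e/ and /a/, so it voices to [z]. /wansesaevifsug/ → wansezaevifsug.
Rule 5 (final devoicing): /g/ is a voiced obstruent in word-final position, so it devoices to [k]. /wansezaevifsug/ → wansezaevifsuk.

wansezaevifsuk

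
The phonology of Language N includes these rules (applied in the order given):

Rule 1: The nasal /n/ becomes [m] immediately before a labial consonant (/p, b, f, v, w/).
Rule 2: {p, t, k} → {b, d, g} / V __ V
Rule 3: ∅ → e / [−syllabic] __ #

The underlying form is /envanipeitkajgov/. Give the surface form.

Rule 1 (nasal place assimilation): /n/ precedes the labial consonant /v/, so it assimilates in place to [m]. /envanipeitkajgov/ → emvanipeitkajgov.
Rule 2 (intervocalic voicing): /p/ is a voiceless stop between vowels /i/ and /e/, so it voices to [b]. /emvanipeitkajgov/ → emvanibeitkajgov.
Rule 3 (final e-epenthesis): the form ends in the consonant /v/, so [e] is inserted word-finally. /emvanibeitkajgov/ → emvanibeitkajgove.

emvanibeitkajgove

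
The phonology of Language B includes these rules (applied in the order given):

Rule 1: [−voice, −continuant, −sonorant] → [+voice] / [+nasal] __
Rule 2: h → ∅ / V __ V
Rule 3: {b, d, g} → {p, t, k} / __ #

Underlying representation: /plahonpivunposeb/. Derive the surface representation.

plaonbivunbosep

Rule 1 (post-nasal voicing): /p/ is a voiceless stop immediately after the nasal /n/, so it voices to [b]. /p/ is a voiceless stop immediately after the nasal /n/, so it voices to [b]. /plahonpivunposeb/ → plahonbivunboseb.
Rule 2 (intervocalic h-deletion): /h/ occurs between vowels /a/ and /o/, so it deletes. /plahonbivunboseb/ → plaonbivunboseb.
Rule 3 (final devoicing): /b/ is a voiced stop in word-final position, so it devoices to [p]. /plaonbivunboseb/ → plaonbivunbosep.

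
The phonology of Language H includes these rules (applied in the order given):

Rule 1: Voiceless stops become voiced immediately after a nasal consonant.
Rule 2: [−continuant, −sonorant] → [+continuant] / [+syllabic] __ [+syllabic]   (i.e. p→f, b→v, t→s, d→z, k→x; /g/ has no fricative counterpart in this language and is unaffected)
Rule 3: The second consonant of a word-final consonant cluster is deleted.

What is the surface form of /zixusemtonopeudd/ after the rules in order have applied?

zixusemdonofeud

Rule 1 (post-nasal voicing): /t/ is a voiceless stop immediately after the nasal /m/, so it voices to [d]. /zixusemtonopeudd/ → zixusemdonopeudd.
Rule 2 (intervocalic spirantization): /p/ is a stop between vowels /o/ and /e/, so it spirantizes to the fricative [f]. /zixusemdonopeudd/ → zixusemdonofeudd.
Rule 3 (final cluster simplification): /d/ is the second consonant of a word-final cluster /dd/, so it deletes. /zixusemdonofeudd/ → zixusemdonofeud.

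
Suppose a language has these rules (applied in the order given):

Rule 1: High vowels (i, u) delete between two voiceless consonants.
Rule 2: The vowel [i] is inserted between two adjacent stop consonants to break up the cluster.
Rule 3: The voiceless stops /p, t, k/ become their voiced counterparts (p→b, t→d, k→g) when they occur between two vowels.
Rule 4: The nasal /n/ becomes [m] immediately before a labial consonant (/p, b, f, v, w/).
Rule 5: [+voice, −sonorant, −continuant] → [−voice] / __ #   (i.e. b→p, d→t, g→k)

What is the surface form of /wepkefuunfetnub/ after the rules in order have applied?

webigefuumfetnup

Rule 1 (high vowel syncope): no segment meets the environment; /wepkefuunfetnub/ is unchanged.
Rule 2 (stop-cluster i-epenthesis): /p/ and /k/ form a stop–stop cluster, so [i] is inserted between them. /wepkefuunfetnub/ → wepikefuunfetnub.
Rule 3 (intervocalic voicing): /p/ is a voiceless stop between vowels /e/ and /i/, so it voices to [b]. /k/ is a voiceless stop between vowels /i/ and /e/, so it voices to [g]. /wepikefuunfetnub/ → webigefuunfetnub.
Rule 4 (nasal place assimilation): /n/ precedes the labial consonant /f/, so it assimilates in place to [m]. /webigefuunfetnub/ → webigefuumfetnub.
Rule 5 (final devoicing): /b/ is a voiced stop in word-final position, so it devoices to [p]. /webigefuumfetnub/ → webigefuumfetnup.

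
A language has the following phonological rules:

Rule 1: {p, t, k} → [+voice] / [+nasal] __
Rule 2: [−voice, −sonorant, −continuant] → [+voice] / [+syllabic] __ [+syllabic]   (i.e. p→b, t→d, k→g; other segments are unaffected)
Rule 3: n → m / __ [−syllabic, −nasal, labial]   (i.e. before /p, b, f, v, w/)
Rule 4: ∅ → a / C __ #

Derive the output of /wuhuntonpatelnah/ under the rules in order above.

wuhundombadelnaha

Rule 1 (post-nasal voicing): /t/ is a voiceless stop immediately after the nasal /n/, so it voices to [d]. /p/ is a voiceless stop immediately after the nasal /n/, so it voices to [b]. /wuhuntonpatelnah/ → wuhundonbatelnah.
Rule 2 (intervocalic voicing): /t/ is a voiceless stop between vowels /a/ and /e/, so it voices to [d]. /wuhundonbatelnah/ → wuhundonbadelnah.
Rule 3 (nasal place assimilation): /n/ precedes the labial consonant /b/, so it assimilates in place to [m]. /wuhundonbadelnah/ → wuhundombadelnah.
Rule 4 (final a-epenthesis): the form ends in the consonant /h/, so [a] is inserted word-finally. /wuhundombadelnah/ → wuhundombadelnaha.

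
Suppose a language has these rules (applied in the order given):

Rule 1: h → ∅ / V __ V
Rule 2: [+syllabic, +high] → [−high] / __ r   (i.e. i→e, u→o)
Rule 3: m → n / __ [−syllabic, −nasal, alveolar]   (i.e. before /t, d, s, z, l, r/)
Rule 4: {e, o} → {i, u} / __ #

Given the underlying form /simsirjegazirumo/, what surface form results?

Rule 1 (intervocalic h-deletion): no segment meets the environment; /simsirjegazirumo/ is unchanged.
Rule 2 (pre-rhotic lowering): /i/ is a high vowel immediately before /r/, so it lowers to [e]. /i/ is a high vowel immediately before /r/, so it lowers to [e]. /simsirjegazirumo/ → simserjegazerumo.
Rule 3 (nasal place assimilation): /m/ precedes the alveolar consonant /s/, so it assimilates in place to [n]. /simserjegazerumo/ → sinserjegazerumo.
Rule 4 (final vowel raising): /o/ is a mid vowel in word-final position, so it raises to [u]. /sinserjegazerumo/ → sinserjegazerumu.

sinserjegazerumu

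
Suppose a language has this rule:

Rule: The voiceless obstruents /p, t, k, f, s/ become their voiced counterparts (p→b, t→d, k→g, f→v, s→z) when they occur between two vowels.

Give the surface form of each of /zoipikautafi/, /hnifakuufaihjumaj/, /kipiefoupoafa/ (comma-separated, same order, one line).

/zoipikautafi/: /p/ is a voiceless obstruent between vowels /i/ and /i/, so it voices to [b]. /k/ is a voiceless obstruent between vowels /i/ and /a/, so it voices to [g]. /t/ is a voiceless obstruent between vowels /u/ and /a/, so it voices to [d]. /f/ is a voiceless obstruent between vowels /a/ and /i/, so it voices to [v]. → [zoibigaudavi].
/hnifakuufaihjumaj/: /f/ is a voiceless obstruent between vowels /i/ and /a/, so it voices to [v]. /k/ is a voiceless obstruent between vowels /a/ and /u/, so it voices to [g]. /f/ is a voiceless obstruent between vowels /u/ and /a/, so it voices to [v]. → [hnivaguuvaihjumaj].
/kipiefoupoafa/: /p/ is a voiceless obstruent between vowels /i/ and /i/, so it voices to [b]. /f/ is a voiceless obstruent between vowels /e/ and /o/, so it voices to [v]. /p/ is a voiceless obstruent between vowels /u/ and /o/, so it voices to [b]. /f/ is a voiceless obstruent between vowels /a/ and /a/, so it voices to [v]. → [kibievouboava].

zoibigaudavi, hnivaguuvaihjumaj, kibievouboava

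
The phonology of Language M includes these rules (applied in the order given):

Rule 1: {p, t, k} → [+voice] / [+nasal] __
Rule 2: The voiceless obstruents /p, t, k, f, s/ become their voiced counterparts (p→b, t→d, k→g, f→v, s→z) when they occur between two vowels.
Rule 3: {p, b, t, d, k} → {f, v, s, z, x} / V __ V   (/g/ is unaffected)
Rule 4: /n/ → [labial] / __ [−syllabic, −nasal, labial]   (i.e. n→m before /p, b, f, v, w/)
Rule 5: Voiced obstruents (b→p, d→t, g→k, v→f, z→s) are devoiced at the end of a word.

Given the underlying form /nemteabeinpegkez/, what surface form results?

nemdeaveimbegkes

Rule 1 (post-nasal voicing): /t/ is a voiceless stop immediately after the nasal /m/, so it voices to [d]. /p/ is a voiceless stop immediately after the nasal /n/, so it voices to [b]. /nemteabeinpegkez/ → nemdeabeinbegkez.
Rule 2 (intervocalic voicing): no segment meets the environment; /nemdeabeinbegkez/ is unchanged.
Rule 3 (intervocalic spirantization): /b/ is a stop between vowels /a/ and /e/, so it spirantizes to the fricative [v]. /nemdeabeinbegkez/ → nemdeaveinbegkez.
Rule 4 (nasal place assimilation): /n/ precedes the labial consonant /b/, so it assimilates in place to [m]. /nemdeaveinbegkez/ → nemdeaveimbegkez.
Rule 5 (final devoicing): /z/ is a voiced obstruent in word-final position, so it devoices to [s]. /nemdeaveimbegkez/ → nemdeaveimbegkes.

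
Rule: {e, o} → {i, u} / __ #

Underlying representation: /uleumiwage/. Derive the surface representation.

uleumiwagi

Scanning /uleumiwage/: /e/ at position 3 is not in the conditioning environment; /e/ is a mid vowel in word-final position, so it raises to [i].
Result: [uleumiwagi].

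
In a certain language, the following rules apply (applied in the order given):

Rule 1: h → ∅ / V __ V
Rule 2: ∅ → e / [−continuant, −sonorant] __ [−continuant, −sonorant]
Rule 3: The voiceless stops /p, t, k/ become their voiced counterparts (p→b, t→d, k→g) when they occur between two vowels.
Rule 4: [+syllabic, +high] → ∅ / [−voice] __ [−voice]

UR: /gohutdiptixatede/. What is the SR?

goudedibedixadede

Rule 1 (intervocalic h-deletion): /h/ occurs between vowels /o/ and /u/, so it deletes. /gohutdiptixatede/ → goutdiptixatede.
Rule 2 (stop-cluster e-epenthesis): /t/ and /d/ form a stop–stop cluster, so [e] is inserted between them. /p/ and /t/ form a stop–stop cluster, so [e] is inserted between them. /goutdiptixatede/ → goutedipetixatede.
Rule 3 (intervocalic voicing): /t/ is a voiceless stop between vowels /u/ and /e/, so it voices to [d]. /p/ is a voiceless stop between vowels /i/ and /e/, so it voices to [b]. /t/ is a voiceless stop between vowels /e/ and /i/, so it voices to [d]. /t/ is a voiceless stop between vowels /a/ and /e/, so it voices to [d]. /goutedipetixatede/ → goudedibedixadede.
Rule 4 (high vowel syncope): no segment meets the environment; /goudedibedixadede/ is unchanged.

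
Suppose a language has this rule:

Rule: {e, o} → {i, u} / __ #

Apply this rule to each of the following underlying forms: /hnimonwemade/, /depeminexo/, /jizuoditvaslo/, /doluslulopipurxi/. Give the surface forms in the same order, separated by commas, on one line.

/hnimonwemade/: /e/ is a mid vowel in word-final position, so it raises to [i]. → [hnimonwemadi].
/depeminexo/: /o/ is a mid vowel in word-final position, so it raises to [u]. → [depeminexu].
/jizuoditvaslo/: /o/ is a mid vowel in word-final position, so it raises to [u]. → [jizuoditvaslu].
/doluslulopipurxi/: the rule's environment is not met; surfaces unchanged as [doluslulopipurxi].

hnimonwemadi, depeminexu, jizuoditvaslu, doluslulopipurxi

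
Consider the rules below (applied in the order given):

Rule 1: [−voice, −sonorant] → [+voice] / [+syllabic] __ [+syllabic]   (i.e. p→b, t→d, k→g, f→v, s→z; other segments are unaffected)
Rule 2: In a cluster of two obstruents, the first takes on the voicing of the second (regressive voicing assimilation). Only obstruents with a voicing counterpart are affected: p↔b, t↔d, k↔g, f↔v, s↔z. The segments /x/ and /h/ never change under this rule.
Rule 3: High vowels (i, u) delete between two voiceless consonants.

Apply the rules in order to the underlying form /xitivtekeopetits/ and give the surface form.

xidiftegeobedits

Rule 1 (intervocalic voicing): /t/ is a voiceless obstruent between vowels /i/ and /i/, so it voices to [d]. /k/ is a voiceless obstruent between vowels /e/ and /e/, so it voices to [g]. /p/ is a voiceless obstruent between vowels /o/ and /e/, so it voices to [b]. /t/ is a voiceless obstruent between vowels /e/ and /i/, so it voices to [d]. /xitivtekeopetits/ → xidivtegeobedits.
Rule 2 (regressive voicing assimilation): /v/ precedes the voiceless obstruent /t/, so it devoices to [f] by assimilation. /xidivtegeobedits/ → xidiftegeobedits.
Rule 3 (high vowel syncope): no segment meets the environment; /xidiftegeobedits/ is unchanged.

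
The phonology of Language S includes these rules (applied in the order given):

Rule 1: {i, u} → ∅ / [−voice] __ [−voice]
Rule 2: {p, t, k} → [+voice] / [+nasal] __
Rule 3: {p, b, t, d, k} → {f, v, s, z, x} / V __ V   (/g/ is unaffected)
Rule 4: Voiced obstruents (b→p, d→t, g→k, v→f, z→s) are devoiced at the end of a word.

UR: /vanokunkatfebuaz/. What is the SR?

Rule 1 (high vowel syncope): no segment meets the environment; /vanokunkatfebuaz/ is unchanged.
Rule 2 (post-nasal voicing): /k/ is a voiceless stop immediately after the nasal /n/, so it voices to [g]. /vanokunkatfebuaz/ → vanokungatfebuaz.
Rule 3 (intervocalic spirantization): /k/ is a stop between vowels /o/ and /u/, so it spirantizes to the fricative [x]. /b/ is a stop between vowels /e/ and /u/, so it spirantizes to the fricative [v]. /vanokungatfebuaz/ → vanoxungatfevuaz.
Rule 4 (final devoicing): /z/ is a voiced obstruent in word-final position, so it devoices to [s]. /vanoxungatfevuaz/ → vanoxungatfevuas.

vanoxungatfevuas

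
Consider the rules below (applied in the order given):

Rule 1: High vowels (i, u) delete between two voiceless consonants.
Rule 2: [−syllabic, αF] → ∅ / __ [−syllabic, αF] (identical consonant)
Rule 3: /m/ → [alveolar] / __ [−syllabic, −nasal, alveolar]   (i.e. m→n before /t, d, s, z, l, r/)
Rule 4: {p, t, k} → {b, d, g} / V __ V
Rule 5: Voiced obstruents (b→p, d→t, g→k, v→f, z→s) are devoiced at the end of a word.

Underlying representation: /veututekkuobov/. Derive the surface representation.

veudeguobof

Rule 1 (high vowel syncope): /u/ is a high vowel flanked by voiceless consonants /t/ and /t/, so it deletes. /veututekkuobov/ → veuttekkuobov.
Rule 2 (degemination): /tt/ is a geminate; the first /t/ deletes. /kk/ is a geminate; the first /k/ deletes. /veuttekkuobov/ → veutekuobov.
Rule 3 (nasal place assimilation): no segment meets the environment; /veutekuobov/ is unchanged.
Rule 4 (intervocalic voicing): /t/ is a voiceless stop between vowels /u/ and /e/, so it voices to [d]. /k/ is a voiceless stop between vowels /e/ and /u/, so it voices to [g]. /veutekuobov/ → veudeguobov.
Rule 5 (final devoicing): /v/ is a voiced obstruent in word-final position, so it devoices to [f]. /veudeguobov/ → veudeguobof.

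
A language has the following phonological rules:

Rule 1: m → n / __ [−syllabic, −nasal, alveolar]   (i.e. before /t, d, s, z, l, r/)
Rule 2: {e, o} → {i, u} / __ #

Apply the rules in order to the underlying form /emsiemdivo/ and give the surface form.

Rule 1 (nasal place assimilation): /m/ precedes the alveolar consonant /s/, so it assimilates in place to [n]. /m/ precedes the alveolar consonant /d/, so it assimilates in place to [n]. /emsiemdivo/ → ensiendivo.
Rule 2 (final vowel raising): /o/ is a mid vowel in word-final position, so it raises to [u]. /ensiendivo/ → ensiendivu.

ensiendivu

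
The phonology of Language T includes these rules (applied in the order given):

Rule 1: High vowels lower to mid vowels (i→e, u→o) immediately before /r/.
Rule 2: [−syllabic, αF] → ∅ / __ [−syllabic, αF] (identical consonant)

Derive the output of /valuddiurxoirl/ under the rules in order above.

valudiorxoerl

Rule 1 (pre-rhotic lowering): /u/ is a high vowel immediately before /r/, so it lowers to [o]. /i/ is a high vowel immediately before /r/, so it lowers to [e]. /valuddiurxoirl/ → valuddiorxoerl.
Rule 2 (degemination): /dd/ is a geminate; the first /d/ deletes. /valuddiorxoerl/ → valudiorxoerl.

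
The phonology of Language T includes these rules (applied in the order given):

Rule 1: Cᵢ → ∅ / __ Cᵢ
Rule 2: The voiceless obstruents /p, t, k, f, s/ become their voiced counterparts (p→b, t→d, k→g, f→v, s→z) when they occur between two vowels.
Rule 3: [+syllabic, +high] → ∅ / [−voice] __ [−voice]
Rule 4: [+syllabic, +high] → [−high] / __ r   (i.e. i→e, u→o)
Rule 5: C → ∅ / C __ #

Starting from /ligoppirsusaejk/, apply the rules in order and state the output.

Rule 1 (degemination): /pp/ is a geminate; the first /p/ deletes. /ligoppirsusaejk/ → ligopirsusaejk.
Rule 2 (intervocalic voicing): /p/ is a voiceless obstruent between vowels /o/ and /i/, so it voices to [b]. /s/ is a voiceless obstruent between vowels /u/ and /a/, so it voices to [z]. /ligopirsusaejk/ → ligobirsuzaejk.
Rule 3 (high vowel syncope): no segment meets the environment; /ligobirsuzaejk/ is unchanged.
Rule 4 (pre-rhotic lowering): /i/ is a high vowel immediately before /r/, so it lowers to [e]. /ligobirsuzaejk/ → ligobersuzaejk.
Rule 5 (final cluster simplification): /k/ is the second consonant of a word-final cluster /jk/, so it deletes. /ligobersuzaejk/ → ligobersuzaej.

ligobersuzaej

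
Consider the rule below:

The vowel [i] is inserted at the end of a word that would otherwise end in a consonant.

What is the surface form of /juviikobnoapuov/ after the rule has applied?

the form ends in the consonant /v/, so [i] is inserted word-finally.
Surface form: [juviikobnoapuovi].

juviikobnoapuovi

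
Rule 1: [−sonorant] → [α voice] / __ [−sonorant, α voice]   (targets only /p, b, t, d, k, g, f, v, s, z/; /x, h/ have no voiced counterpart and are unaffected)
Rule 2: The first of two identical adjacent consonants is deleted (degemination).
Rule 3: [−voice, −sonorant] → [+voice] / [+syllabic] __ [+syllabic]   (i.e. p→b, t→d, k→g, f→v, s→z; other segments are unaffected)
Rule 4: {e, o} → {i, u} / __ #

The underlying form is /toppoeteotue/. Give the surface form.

toboedeodui

Rule 1 (regressive voicing assimilation): no segment meets the environment; /toppoeteotue/ is unchanged.
Rule 2 (degemination): /pp/ is a geminate; the first /p/ deletes. /toppoeteotue/ → topoeteotue.
Rule 3 (intervocalic voicing): /p/ is a voiceless obstruent between vowels /o/ and /o/, so it voices to [b]. /t/ is a voiceless obstruent between vowels /e/ and /e/, so it voices to [d]. /t/ is a voiceless obstruent between vowels /o/ and /u/, so it voices to [d]. /topoeteotue/ → toboedeodue.
Rule 4 (final vowel raising): /e/ is a mid vowel in word-final position, so it raises to [i]. /toboedeodue/ → toboedeodui.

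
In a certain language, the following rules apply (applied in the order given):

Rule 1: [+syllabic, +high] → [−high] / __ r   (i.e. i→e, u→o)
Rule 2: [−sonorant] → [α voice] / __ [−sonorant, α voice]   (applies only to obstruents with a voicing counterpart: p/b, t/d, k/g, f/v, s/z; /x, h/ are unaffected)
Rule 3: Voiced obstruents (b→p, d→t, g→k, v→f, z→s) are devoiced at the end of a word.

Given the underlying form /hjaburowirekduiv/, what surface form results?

Rule 1 (pre-rhotic lowering): /u/ is a high vowel immediately before /r/, so it lowers to [o]. /i/ is a high vowel immediately before /r/, so it lowers to [e]. /hjaburowirekduiv/ → hjaborowerekduiv.
Rule 2 (regressive voicing assimilation): /k/ precedes the voiced obstruent /d/, so it voices to [g] by assimilation. /hjaborowerekduiv/ → hjaboroweregduiv.
Rule 3 (final devoicing): /v/ is a voiced obstruent in word-final position, so it devoices to [f]. /hjaboroweregduiv/ → hjaboroweregduif.

hjaboroweregduif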